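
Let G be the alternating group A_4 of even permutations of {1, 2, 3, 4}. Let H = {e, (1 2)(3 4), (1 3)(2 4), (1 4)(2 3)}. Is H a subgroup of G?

Yes

|H| = 4 divides |G| = 12, consistent with Lagrange.
H contains the identity, every element's inverse is in H, and H is closed under ∘: it is a subgroup.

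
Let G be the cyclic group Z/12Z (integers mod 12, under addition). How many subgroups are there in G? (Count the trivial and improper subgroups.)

6

Subgroups of the cyclic group Z/12Z correspond bijectively to divisors of 12.
Divisors of 12: 1, 2, 3, 4, 6, 12.
So Z/12Z has 6 subgroups.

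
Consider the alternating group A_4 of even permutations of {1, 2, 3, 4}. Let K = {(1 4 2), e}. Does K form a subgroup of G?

(1 4 2) ∈ K but its inverse (1 2 4) ∉ K, so K is not a subgroup.

No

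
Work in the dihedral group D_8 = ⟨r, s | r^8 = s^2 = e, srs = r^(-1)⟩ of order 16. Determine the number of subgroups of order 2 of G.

|G| = 16 and 2 | 16, so subgroups of order 2 are possible by Lagrange.
The subgroups of order 2 are: {e, r^2s}; {e, r^3s}; {e, r^4}; {e, r^4s}; … (9 in all).
So G has 9 subgroups of order 2.

9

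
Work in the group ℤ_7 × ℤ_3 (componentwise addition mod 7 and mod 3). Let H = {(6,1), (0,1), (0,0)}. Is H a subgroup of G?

(0,1) ∈ H but its inverse (0,2) ∉ H, so H is not a subgroup.

No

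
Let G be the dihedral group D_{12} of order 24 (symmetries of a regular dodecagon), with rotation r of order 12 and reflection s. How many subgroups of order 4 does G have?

7

|G| = 24 and 4 | 24, so subgroups of order 4 are possible by Lagrange.
The subgroups of order 4 are: {e, r^6, r^4s, r^10s}; {e, r^6, r^5s, r^11s}; {e, r^6, r^2s, r^8s}; {e, r^3, r^6, r^9}; … (7 in all).
So G has 7 subgroups of order 4.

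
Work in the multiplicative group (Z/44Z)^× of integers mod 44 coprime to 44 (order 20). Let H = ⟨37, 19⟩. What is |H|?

|⟨37⟩| = 5 and |⟨19⟩| = 10, so |H| is a multiple of lcm(5, 10) = 10 and divides |G| = 20.
Closing under the operation: H = {1, 5, 7, 9, 19, 25, 35, 37, 39, 43}, so |H| = 10.

10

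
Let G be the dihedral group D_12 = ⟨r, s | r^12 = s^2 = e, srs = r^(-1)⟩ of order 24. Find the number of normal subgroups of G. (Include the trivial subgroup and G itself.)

9

G has 34 subgroups. Checking conjugation-invariance by order — order 1: 1/1 normal; order 2: 1/13 normal; order 3: 1/1 normal; order 4: 1/7 normal; order 6: 1/5 normal; order 8: 0/3 normal; order 12: 3/3 normal; order 24: 1/1 normal.
Total normal subgroups: 9.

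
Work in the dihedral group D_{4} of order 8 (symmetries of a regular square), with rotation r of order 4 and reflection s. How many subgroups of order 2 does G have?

|G| = 8 and 2 | 8, so subgroups of order 2 are possible by Lagrange.
The subgroups of order 2 are: {e, r^2}; {e, r^2s}; {e, r^3s}; {e, rs}; … (5 in all).
So G has 5 subgroups of order 2.

5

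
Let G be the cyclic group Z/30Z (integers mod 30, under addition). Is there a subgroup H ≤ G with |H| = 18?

18 does not divide |G| = 30, so by Lagrange no subgroup of order 18 exists.

No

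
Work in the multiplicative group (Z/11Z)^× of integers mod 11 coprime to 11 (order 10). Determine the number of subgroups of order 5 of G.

1

|G| = 10 and 5 | 10, so subgroups of order 5 are possible by Lagrange.
The subgroups of order 5 are: {1, 3, 4, 5, 9}.
So G has 1 subgroup of order 5.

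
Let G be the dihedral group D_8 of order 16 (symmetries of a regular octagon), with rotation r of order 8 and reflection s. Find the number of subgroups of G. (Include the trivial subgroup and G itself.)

19

|G| = 16, so by Lagrange every subgroup order divides 16. Divisors: 1, 2, 4, 8, 16.
Subgroups by order — order 1: 1; order 2: 9; order 4: 5; order 8: 3; order 16: 1.
Total: 1 + 9 + 5 + 3 + 1 = 19.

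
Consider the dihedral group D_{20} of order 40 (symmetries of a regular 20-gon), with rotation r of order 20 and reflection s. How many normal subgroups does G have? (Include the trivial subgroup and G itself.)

G has 48 subgroups. Checking conjugation-invariance by order — order 1: 1/1 normal; order 2: 1/21 normal; order 4: 1/11 normal; order 5: 1/1 normal; order 8: 0/5 normal; order 10: 1/5 normal; order 20: 3/3 normal; order 40: 1/1 normal.
Total normal subgroups: 9.

9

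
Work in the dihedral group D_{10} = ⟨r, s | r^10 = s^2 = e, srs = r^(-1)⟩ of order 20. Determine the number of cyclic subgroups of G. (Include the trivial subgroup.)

14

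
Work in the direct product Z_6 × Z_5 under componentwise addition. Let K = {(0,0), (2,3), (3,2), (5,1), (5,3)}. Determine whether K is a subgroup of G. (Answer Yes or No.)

No

(2,3) ∈ K but its inverse (4,2) ∉ K, so K is not a subgroup.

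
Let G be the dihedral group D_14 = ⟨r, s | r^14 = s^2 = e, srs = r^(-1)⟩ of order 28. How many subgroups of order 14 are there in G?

|G| = 28 and 14 | 28, so subgroups of order 14 are possible by Lagrange.
The subgroups of order 14 are: {e, r, r^2, r^3, r^4, r^5, r^6, r^7, r^8, r^9, r^10, r^11, r^12, r^13}; {e, r^2, r^4, r^6, r^8, r^10, r^12, s, r^2s, r^4s, r^6s, r^8s, r^10s, r^12s}; {e, r^2, r^4, r^6, r^8, r^10, r^12, rs, r^3s, r^5s, r^7s, r^9s, r^11s, r^13s}.
So G has 3 subgroups of order 14.

3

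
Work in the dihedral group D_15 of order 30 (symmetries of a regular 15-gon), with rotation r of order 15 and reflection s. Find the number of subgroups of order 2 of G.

|G| = 30 and 2 | 30, so subgroups of order 2 are possible by Lagrange.
The subgroups of order 2 are: {e, r^10s}; {e, r^11s}; {e, r^12s}; {e, r^13s}; … (15 in all).
So G has 15 subgroups of order 2.

15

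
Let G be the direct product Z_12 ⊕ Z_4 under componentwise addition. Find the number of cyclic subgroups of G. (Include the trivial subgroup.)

20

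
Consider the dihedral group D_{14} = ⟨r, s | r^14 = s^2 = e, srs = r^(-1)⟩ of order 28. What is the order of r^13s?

2

Computing powers of r^13s: the smallest k with (r^13s)^k = e is k = 2.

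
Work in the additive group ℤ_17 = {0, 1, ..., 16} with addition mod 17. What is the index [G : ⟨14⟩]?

1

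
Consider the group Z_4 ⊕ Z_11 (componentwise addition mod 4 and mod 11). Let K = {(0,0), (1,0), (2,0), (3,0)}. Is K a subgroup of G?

Yes

|K| = 4 divides |G| = 44, consistent with Lagrange.
K contains the identity, every element's inverse is in K, and K is closed under +: it is a subgroup.
In fact K = ⟨(1,0)⟩.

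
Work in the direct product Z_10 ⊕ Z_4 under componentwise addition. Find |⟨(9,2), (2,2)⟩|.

20

|⟨(9,2)⟩| = 10 and |⟨(2,2)⟩| = 10, so |H| is a multiple of lcm(10, 10) = 10 and divides |G| = 40.
Closing under the operation: H = {(0,0), (0,2), (1,0), (1,2), (2,0), (2,2), (3,0), (3,2), (4,0), (4,2), (5,0), (5,2), (6,0), (6,2), (7,0), (7,2), (8,0), (8,2), (9,0), (9,2)}, so |H| = 20.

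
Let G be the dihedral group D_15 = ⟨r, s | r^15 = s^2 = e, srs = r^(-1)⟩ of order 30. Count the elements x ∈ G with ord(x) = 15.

8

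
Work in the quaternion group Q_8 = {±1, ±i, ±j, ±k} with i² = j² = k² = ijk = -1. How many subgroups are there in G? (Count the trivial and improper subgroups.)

6

|G| = 8, so by Lagrange every subgroup order divides 8. Divisors: 1, 2, 4, 8.
Subgroups by order — order 1: 1; order 2: 1; order 4: 3; order 8: 1.
Total: 1 + 1 + 3 + 1 = 6.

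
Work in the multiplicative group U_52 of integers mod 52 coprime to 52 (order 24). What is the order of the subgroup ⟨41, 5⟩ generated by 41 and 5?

|⟨41⟩| = 12 and |⟨5⟩| = 4, so |H| is a multiple of lcm(12, 4) = 12 and divides |G| = 24.
Closing under the operation: H = {1, 5, 9, 17, 21, 25, 29, 33, 37, 41, 45, 49}, so |H| = 12.

12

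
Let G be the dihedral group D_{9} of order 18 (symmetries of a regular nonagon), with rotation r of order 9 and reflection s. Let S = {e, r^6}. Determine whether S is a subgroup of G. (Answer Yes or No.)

r^6 ∈ S but its inverse r^3 ∉ S, so S is not a subgroup.

No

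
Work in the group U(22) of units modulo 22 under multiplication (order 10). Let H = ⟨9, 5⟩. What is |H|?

|⟨9⟩| = 5 and |⟨5⟩| = 5, so |H| is a multiple of lcm(5, 5) = 5 and divides |G| = 10.
Closing under the operation: H = {1, 3, 5, 9, 15}, so |H| = 5.

5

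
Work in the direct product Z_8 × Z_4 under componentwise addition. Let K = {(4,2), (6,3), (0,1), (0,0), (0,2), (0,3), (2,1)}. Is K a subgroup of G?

|K| = 7 does not divide |G| = 32, so by Lagrange K is not a subgroup.

No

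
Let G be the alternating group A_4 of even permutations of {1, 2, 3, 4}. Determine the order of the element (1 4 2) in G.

Computing powers of (1 4 2): the smallest k with ((1 4 2))^k = e is k = 3.

3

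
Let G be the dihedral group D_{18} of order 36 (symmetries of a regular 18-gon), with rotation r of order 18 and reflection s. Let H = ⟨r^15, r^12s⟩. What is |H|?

|⟨r^15⟩| = 6 and |⟨r^12s⟩| = 2, so |H| is a multiple of lcm(6, 2) = 6 and divides |G| = 36.
Closing under the operation: H = {e, r^3, r^6, r^9, r^12, r^15, s, r^3s, r^6s, r^9s, r^12s, r^15s}, so |H| = 12.

12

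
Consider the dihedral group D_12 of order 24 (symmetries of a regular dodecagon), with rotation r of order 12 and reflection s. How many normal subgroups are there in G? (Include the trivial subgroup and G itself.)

9

G has 34 subgroups. Checking conjugation-invariance by order — order 1: 1/1 normal; order 2: 1/13 normal; order 3: 1/1 normal; order 4: 1/7 normal; order 6: 1/5 normal; order 8: 0/3 normal; order 12: 3/3 normal; order 24: 1/1 normal.
Total normal subgroups: 9.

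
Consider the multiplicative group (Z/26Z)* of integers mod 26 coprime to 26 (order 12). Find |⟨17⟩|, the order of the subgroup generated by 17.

6

Compute successive powers of 17 mod 26: 17, 3, 25, 9, 23, 1; 17^6 ≡ 1 (mod 26).
So |⟨17⟩| = 6.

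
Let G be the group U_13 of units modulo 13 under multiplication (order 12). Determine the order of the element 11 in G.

12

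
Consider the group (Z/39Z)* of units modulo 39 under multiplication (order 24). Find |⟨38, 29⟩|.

|⟨38⟩| = 2 and |⟨29⟩| = 6, so |H| is a multiple of lcm(2, 6) = 6 and divides |G| = 24.
Closing under the operation: H = {1, 4, 10, 14, 16, 17, 22, 23, 25, 29, 35, 38}, so |H| = 12.

12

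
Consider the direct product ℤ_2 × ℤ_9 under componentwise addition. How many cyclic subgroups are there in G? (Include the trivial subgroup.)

6

Each element a generates a cyclic subgroup ⟨a⟩; distinct elements may generate the same one (a cyclic group of order d has φ(d) generators).
Cyclic subgroups by order — order 1: 1; order 2: 1; order 3: 1; order 6: 1; order 9: 1; order 18: 1.
Total: 6.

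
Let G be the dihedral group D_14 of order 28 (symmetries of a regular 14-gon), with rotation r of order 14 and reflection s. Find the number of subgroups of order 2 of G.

15

|G| = 28 and 2 | 28, so subgroups of order 2 are possible by Lagrange.
The subgroups of order 2 are: {e, r^10s}; {e, r^11s}; {e, r^12s}; {e, r^13s}; … (15 in all).
So G has 15 subgroups of order 2.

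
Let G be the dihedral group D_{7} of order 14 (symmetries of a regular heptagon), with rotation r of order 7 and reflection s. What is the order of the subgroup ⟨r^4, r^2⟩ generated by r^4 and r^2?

7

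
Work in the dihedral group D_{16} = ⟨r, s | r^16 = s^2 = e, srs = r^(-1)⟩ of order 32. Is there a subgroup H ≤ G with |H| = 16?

Yes

16 | 32. A subgroup of order 16 is {e, r, r^2, r^3, r^4, r^5, r^6, r^7, r^8, r^9, r^10, r^11, r^12, r^13, r^14, r^15}.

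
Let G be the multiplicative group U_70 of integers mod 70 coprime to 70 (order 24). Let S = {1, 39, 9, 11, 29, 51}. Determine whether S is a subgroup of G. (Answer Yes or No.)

Yes

|S| = 6 divides |G| = 24, consistent with Lagrange.
S contains the identity, every element's inverse is in S, and S is closed under ·: it is a subgroup.
In fact S = ⟨39⟩.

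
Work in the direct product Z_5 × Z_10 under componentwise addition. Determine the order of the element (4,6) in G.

The order of (4,6) in Z_5 × Z_10 is lcm(ord(4) in Z_5, ord(6) in Z_10).
ord(4) = 5 and ord(6) = 5, so |⟨(4,6)⟩| = lcm(5, 5) = 5.

5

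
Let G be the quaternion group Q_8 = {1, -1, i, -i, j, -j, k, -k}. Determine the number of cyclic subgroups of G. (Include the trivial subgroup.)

A cyclic subgroup of order d is generated by each of its φ(d) elements of order d, so the cyclic subgroups of order d number (#elements of order d)/φ(d).
Cyclic subgroups by order — order 1: 1; order 2: 1; order 4: 3.
Total: 5.

5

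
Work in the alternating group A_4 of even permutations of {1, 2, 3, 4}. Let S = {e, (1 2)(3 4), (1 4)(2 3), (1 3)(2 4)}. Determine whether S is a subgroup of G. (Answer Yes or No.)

|S| = 4 divides |G| = 12, consistent with Lagrange.
S contains the identity, every element's inverse is in S, and S is closed under ∘: it is a subgroup.

Yes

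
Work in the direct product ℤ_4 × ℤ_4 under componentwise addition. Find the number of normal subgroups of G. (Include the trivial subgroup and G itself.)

G is abelian, so every subgroup is normal.
G has 15 subgroups in total, hence 15 normal subgroups.

15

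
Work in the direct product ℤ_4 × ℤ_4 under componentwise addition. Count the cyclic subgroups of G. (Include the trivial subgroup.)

A cyclic subgroup of order d is generated by each of its φ(d) elements of order d, so the cyclic subgroups of order d number (#elements of order d)/φ(d).
Cyclic subgroups by order — order 1: 1; order 2: 3; order 4: 6.
Total: 10.

10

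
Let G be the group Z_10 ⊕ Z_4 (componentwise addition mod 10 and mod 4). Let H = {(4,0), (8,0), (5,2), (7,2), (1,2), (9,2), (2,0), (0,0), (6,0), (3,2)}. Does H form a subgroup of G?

Yes

|H| = 10 divides |G| = 40, consistent with Lagrange.
H contains the identity, every element's inverse is in H, and H is closed under +: it is a subgroup.
In fact H = ⟨(1,2)⟩.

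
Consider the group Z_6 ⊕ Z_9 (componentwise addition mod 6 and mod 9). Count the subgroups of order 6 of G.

4

|G| = 54 and 6 | 54, so subgroups of order 6 are possible by Lagrange.
The subgroups of order 6 are: {(0,0), (0,3), (0,6), (3,0), (3,3), (3,6)}; {(0,0), (1,0), (2,0), (3,0), (4,0), (5,0)}; {(0,0), (1,3), (2,6), (3,0), (4,3), (5,6)}; {(0,0), (1,6), (2,3), (3,0), (4,6), (5,3)}.
So G has 4 subgroups of order 6.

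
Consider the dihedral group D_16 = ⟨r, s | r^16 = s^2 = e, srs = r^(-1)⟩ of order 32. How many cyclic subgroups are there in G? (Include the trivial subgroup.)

21

Each element a generates a cyclic subgroup ⟨a⟩; distinct elements may generate the same one (a cyclic group of order d has φ(d) generators).
Cyclic subgroups by order — order 1: 1; order 2: 17; order 4: 1; order 8: 1; order 16: 1.
Total: 21.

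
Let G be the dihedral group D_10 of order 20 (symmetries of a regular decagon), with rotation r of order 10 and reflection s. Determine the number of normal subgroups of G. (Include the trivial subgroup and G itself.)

7

G has 22 subgroups. Checking conjugation-invariance by order — order 1: 1/1 normal; order 2: 1/11 normal; order 4: 0/5 normal; order 5: 1/1 normal; order 10: 3/3 normal; order 20: 1/1 normal.
Total normal subgroups: 7.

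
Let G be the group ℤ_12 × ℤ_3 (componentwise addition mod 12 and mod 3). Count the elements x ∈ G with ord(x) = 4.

2

An element (a,b) has order lcm(ord(a), ord(b)); count pairs with lcm equal to 4.
Enumerating gives 2 such elements.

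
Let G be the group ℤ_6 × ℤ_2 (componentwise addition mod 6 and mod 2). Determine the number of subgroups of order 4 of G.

|G| = 12 and 4 | 12, so subgroups of order 4 are possible by Lagrange.
The subgroups of order 4 are: {(0,0), (0,1), (3,0), (3,1)}.
So G has 1 subgroup of order 4.

1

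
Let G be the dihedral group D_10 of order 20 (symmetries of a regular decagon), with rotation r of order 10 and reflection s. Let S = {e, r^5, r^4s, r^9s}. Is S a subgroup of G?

Yes

|S| = 4 divides |G| = 20, consistent with Lagrange.
S contains the identity, every element's inverse is in S, and S is closed under ·: it is a subgroup.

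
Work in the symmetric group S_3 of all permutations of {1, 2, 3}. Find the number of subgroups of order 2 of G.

|G| = 6 and 2 | 6, so subgroups of order 2 are possible by Lagrange.
The subgroups of order 2 are: {e, (1 2)}; {e, (1 3)}; {e, (2 3)}.
So G has 3 subgroups of order 2.

3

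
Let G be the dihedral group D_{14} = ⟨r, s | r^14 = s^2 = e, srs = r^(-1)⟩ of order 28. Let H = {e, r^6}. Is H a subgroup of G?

r^6 ∈ H but its inverse r^8 ∉ H, so H is not a subgroup.

No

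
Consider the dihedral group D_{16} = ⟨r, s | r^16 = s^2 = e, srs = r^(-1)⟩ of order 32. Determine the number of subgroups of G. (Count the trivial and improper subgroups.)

36

|G| = 32, so by Lagrange every subgroup order divides 32. Divisors: 1, 2, 4, 8, 16, 32.
Subgroups by order — order 1: 1; order 2: 17; order 4: 9; order 8: 5; order 16: 3; order 32: 1.
Total: 1 + 17 + 9 + 5 + 3 + 1 = 36.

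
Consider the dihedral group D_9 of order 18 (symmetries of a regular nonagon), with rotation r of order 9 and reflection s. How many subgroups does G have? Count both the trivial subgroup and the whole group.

|G| = 18, so by Lagrange every subgroup order divides 18. Divisors: 1, 2, 3, 6, 9, 18.
Subgroups by order — order 1: 1; order 2: 9; order 3: 1; order 6: 3; order 9: 1; order 18: 1.
Total: 1 + 9 + 1 + 3 + 1 + 1 = 16.

16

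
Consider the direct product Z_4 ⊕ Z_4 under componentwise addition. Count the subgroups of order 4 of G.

7

|G| = 16 and 4 | 16, so subgroups of order 4 are possible by Lagrange.
The subgroups of order 4 are: {(0,0), (0,1), (0,2), (0,3)}; {(0,0), (0,2), (2,0), (2,2)}; {(0,0), (0,2), (2,1), (2,3)}; {(0,0), (1,0), (2,0), (3,0)}; … (7 in all).
So G has 7 subgroups of order 4.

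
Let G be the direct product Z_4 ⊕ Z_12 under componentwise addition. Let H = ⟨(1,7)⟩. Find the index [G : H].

4

|⟨(1,7)⟩| = 12 and |G| = 48.
By Lagrange, [G : H] = |G|/|H| = 48/12 = 4.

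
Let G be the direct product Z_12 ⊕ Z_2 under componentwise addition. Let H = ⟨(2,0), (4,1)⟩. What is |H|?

|⟨(2,0)⟩| = 6 and |⟨(4,1)⟩| = 6, so |H| is a multiple of lcm(6, 6) = 6 and divides |G| = 24.
Closing under the operation: H = {(0,0), (0,1), (2,0), (2,1), (4,0), (4,1), (6,0), (6,1), (8,0), (8,1), (10,0), (10,1)}, so |H| = 12.

12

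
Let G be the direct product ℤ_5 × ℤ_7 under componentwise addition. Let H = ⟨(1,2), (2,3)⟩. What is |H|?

|⟨(1,2)⟩| = 35 and |⟨(2,3)⟩| = 35, so |H| is a multiple of lcm(35, 35) = 35 and divides |G| = 35.
Closing {(1,2), (2,3)} under the group operation gives all of G, so |H| = 35.

35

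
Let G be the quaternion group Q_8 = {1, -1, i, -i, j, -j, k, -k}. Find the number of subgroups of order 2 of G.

1

|G| = 8 and 2 | 8, so subgroups of order 2 are possible by Lagrange.
The subgroups of order 2 are: {1, -1}.
So G has 1 subgroup of order 2.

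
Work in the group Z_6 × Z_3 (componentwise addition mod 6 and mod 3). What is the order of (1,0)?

6

The order of (1,0) in Z_6 × Z_3 is lcm(ord(1) in Z_6, ord(0) in Z_3).
ord(1) = 6 and ord(0) = 1, so |⟨(1,0)⟩| = lcm(6, 1) = 6.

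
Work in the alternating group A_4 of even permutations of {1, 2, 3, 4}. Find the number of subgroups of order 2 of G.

|G| = 12 and 2 | 12, so subgroups of order 2 are possible by Lagrange.
The subgroups of order 2 are: {e, (1 2)(3 4)}; {e, (1 3)(2 4)}; {e, (1 4)(2 3)}.
So G has 3 subgroups of order 2.

3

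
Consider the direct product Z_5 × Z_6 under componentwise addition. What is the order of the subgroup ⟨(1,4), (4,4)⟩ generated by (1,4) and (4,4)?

|⟨(1,4)⟩| = 15 and |⟨(4,4)⟩| = 15, so |H| is a multiple of lcm(15, 15) = 15 and divides |G| = 30.
Closing under the operation: H = {(0,0), (0,2), (0,4), (1,0), (1,2), (1,4), (2,0), (2,2), (2,4), (3,0), (3,2), (3,4), (4,0), (4,2), (4,4)}, so |H| = 15.

15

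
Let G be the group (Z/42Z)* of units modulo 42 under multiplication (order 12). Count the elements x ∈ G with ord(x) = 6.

6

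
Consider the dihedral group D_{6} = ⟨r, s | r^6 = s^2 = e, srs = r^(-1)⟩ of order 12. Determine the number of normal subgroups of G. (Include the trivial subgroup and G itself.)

G has 16 subgroups. Checking conjugation-invariance by order — order 1: 1/1 normal; order 2: 1/7 normal; order 3: 1/1 normal; order 4: 0/3 normal; order 6: 3/3 normal; order 12: 1/1 normal.
Total normal subgroups: 7.

7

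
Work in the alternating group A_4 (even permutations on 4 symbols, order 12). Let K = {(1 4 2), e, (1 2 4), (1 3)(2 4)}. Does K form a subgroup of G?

No

Closure fails: (1 2 4) ∘ (1 3)(2 4) = (1 3 2) ∉ K. So K is not a subgroup.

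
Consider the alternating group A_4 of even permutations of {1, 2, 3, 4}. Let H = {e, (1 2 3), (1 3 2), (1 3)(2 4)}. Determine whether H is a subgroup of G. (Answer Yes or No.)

No

Closure fails: (1 3 2) ∘ (1 3)(2 4) = (1 2 4) ∉ H. So H is not a subgroup.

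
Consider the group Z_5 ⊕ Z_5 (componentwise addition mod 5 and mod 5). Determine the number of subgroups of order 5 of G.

6

|G| = 25 and 5 | 25, so subgroups of order 5 are possible by Lagrange.
The subgroups of order 5 are: {(0,0), (0,1), (0,2), (0,3), (0,4)}; {(0,0), (1,0), (2,0), (3,0), (4,0)}; {(0,0), (1,1), (2,2), (3,3), (4,4)}; {(0,0), (1,2), (2,4), (3,1), (4,3)}; … (6 in all).
So G has 6 subgroups of order 5.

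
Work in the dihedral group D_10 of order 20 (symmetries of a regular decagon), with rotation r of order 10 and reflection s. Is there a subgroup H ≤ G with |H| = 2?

2 | 20. A subgroup of order 2 is {e, r^2s}.

Yes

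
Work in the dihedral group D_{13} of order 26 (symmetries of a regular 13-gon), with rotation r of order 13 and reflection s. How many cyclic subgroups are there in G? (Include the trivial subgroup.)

Each element a generates a cyclic subgroup ⟨a⟩; distinct elements may generate the same one (a cyclic group of order d has φ(d) generators).
Cyclic subgroups by order — order 1: 1; order 2: 13; order 13: 1.
Total: 15.

15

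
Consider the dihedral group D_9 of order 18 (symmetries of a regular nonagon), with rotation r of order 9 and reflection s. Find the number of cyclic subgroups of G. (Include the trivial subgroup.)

A cyclic subgroup of order d is generated by each of its φ(d) elements of order d, so the cyclic subgroups of order d number (#elements of order d)/φ(d).
Cyclic subgroups by order — order 1: 1; order 2: 9; order 3: 1; order 9: 1.
Total: 12.

12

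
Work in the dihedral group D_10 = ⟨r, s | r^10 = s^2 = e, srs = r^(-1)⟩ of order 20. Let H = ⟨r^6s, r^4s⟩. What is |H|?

|⟨r^6s⟩| = 2 and |⟨r^4s⟩| = 2, so |H| is a multiple of lcm(2, 2) = 2 and divides |G| = 20.
Closing under the operation: H = {e, r^2, r^4, r^6, r^8, s, r^2s, r^4s, r^6s, r^8s}, so |H| = 10.

10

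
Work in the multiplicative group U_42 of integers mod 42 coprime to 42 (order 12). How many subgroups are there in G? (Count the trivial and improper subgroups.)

10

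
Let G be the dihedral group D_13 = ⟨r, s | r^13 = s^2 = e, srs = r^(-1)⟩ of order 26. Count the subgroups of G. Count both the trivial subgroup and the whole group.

|G| = 26, so by Lagrange every subgroup order divides 26. Divisors: 1, 2, 13, 26.
Subgroups by order — order 1: 1; order 2: 13; order 13: 1; order 26: 1.
Total: 1 + 13 + 1 + 1 = 16.

16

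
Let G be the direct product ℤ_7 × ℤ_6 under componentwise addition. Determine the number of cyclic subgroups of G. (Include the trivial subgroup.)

8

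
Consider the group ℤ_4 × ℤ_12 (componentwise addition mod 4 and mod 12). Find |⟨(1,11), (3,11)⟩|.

|⟨(1,11)⟩| = 12 and |⟨(3,11)⟩| = 12, so |H| is a multiple of lcm(12, 12) = 12 and divides |G| = 48.
Closing under the operation: H = {(0,0), (0,2), (0,4), (0,6), (0,8), (0,10), (1,1), (1,3), (1,5), (1,7), (1,9), (1,11), (2,0), (2,2), (2,4), (2,6), (2,8), (2,10), (3,1), (3,3), (3,5), (3,7), (3,9), (3,11)}, so |H| = 24.

24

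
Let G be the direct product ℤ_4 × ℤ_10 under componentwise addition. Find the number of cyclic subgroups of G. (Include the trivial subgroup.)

Group the elements of G by the cyclic subgroup they generate; each cyclic subgroup of order d accounts for φ(d) elements.
Cyclic subgroups by order — order 1: 1; order 2: 3; order 4: 2; order 5: 1; order 10: 3; order 20: 2.
Total: 12.

12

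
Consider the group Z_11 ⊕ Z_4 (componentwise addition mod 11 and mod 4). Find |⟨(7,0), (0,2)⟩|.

|⟨(7,0)⟩| = 11 and |⟨(0,2)⟩| = 2, so |H| is a multiple of lcm(11, 2) = 22 and divides |G| = 44.
Closing under the operation: H = {(0,0), (0,2), (1,0), (1,2), (2,0), (2,2), (3,0), (3,2), (4,0), (4,2), (5,0), (5,2), (6,0), (6,2), (7,0), (7,2), (8,0), (8,2), (9,0), (9,2), (10,0), (10,2)}, so |H| = 22.

22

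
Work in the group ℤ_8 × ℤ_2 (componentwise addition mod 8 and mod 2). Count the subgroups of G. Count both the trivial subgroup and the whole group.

11

|G| = 16, so by Lagrange every subgroup order divides 16. Divisors: 1, 2, 4, 8, 16.
Subgroups by order — order 1: 1; order 2: 3; order 4: 3; order 8: 3; order 16: 1.
Total: 1 + 3 + 3 + 3 + 1 = 11.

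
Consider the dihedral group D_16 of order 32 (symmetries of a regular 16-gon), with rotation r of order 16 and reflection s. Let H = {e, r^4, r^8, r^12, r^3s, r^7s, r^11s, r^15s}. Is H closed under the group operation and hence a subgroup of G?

|H| = 8 divides |G| = 32, consistent with Lagrange.
H contains the identity, every element's inverse is in H, and H is closed under ·: it is a subgroup.

Yes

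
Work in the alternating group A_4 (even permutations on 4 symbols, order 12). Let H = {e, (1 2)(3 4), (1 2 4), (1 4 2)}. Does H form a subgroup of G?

Closure fails: (1 2 4) ∘ (1 2)(3 4) = (1 4 3) ∉ H. So H is not a subgroup.

No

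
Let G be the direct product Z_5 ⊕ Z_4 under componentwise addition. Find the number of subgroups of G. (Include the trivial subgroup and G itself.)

6

|G| = 20, so by Lagrange every subgroup order divides 20. Divisors: 1, 2, 4, 5, 10, 20.
Subgroups by order — order 1: 1; order 2: 1; order 4: 1; order 5: 1; order 10: 1; order 20: 1.
Total: 1 + 1 + 1 + 1 + 1 + 1 = 6.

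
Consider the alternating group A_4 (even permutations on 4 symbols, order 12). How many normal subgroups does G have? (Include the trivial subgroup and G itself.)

3

G has 10 subgroups. Checking conjugation-invariance by order — order 1: 1/1 normal; order 2: 0/3 normal; order 3: 0/4 normal; order 4: 1/1 normal; order 12: 1/1 normal.
Total normal subgroups: 3.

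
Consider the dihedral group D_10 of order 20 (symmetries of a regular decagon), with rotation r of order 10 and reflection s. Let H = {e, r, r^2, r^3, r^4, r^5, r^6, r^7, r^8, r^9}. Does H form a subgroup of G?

|H| = 10 divides |G| = 20, consistent with Lagrange.
H contains the identity, every element's inverse is in H, and H is closed under ·: it is a subgroup.
In fact H = ⟨r^9⟩.

Yes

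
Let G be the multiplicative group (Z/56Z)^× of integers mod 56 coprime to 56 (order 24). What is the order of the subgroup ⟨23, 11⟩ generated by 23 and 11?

12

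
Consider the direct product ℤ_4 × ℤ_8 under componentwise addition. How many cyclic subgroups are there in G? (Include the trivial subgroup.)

14

Each element a generates a cyclic subgroup ⟨a⟩; distinct elements may generate the same one (a cyclic group of order d has φ(d) generators).
Cyclic subgroups by order — order 1: 1; order 2: 3; order 4: 6; order 8: 4.
Total: 14.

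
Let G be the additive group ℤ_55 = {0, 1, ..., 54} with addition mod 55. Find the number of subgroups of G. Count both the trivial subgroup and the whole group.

A cyclic group of order 55 has exactly one subgroup for each divisor of 55.
Divisors of 55: 1, 5, 11, 55.
So ℤ_55 has 4 subgroups.

4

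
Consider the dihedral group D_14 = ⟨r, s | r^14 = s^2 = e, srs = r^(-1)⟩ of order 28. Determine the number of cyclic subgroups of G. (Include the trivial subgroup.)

18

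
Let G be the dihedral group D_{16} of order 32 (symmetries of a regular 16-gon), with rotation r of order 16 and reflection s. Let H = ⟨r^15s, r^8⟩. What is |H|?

4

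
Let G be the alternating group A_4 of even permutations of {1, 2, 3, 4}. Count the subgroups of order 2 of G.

|G| = 12 and 2 | 12, so subgroups of order 2 are possible by Lagrange.
The subgroups of order 2 are: {e, (1 2)(3 4)}; {e, (1 3)(2 4)}; {e, (1 4)(2 3)}.
So G has 3 subgroups of order 2.

3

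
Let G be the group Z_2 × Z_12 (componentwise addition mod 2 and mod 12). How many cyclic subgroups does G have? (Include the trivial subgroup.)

12

A cyclic subgroup of order d is generated by each of its φ(d) elements of order d, so the cyclic subgroups of order d number (#elements of order d)/φ(d).
Cyclic subgroups by order — order 1: 1; order 2: 3; order 3: 1; order 4: 2; order 6: 3; order 12: 2.
Total: 12.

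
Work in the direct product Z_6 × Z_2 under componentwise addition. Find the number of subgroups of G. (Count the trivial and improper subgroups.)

|G| = 12, so by Lagrange every subgroup order divides 12. Divisors: 1, 2, 3, 4, 6, 12.
Subgroups by order — order 1: 1; order 2: 3; order 3: 1; order 4: 1; order 6: 3; order 12: 1.
Total: 1 + 3 + 1 + 1 + 3 + 1 = 10.

10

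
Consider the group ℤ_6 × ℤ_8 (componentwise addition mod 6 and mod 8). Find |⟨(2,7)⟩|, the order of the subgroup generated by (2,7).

The order of (2,7) in Z_6 × Z_8 is lcm(ord(2) in Z_6, ord(7) in Z_8).
ord(2) = 3 and ord(7) = 8, so |⟨(2,7)⟩| = lcm(3, 8) = 24.

24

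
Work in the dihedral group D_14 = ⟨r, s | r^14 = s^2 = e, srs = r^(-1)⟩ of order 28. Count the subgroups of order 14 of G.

3

|G| = 28 and 14 | 28, so subgroups of order 14 are possible by Lagrange.
The subgroups of order 14 are: {e, r, r^2, r^3, r^4, r^5, r^6, r^7, r^8, r^9, r^10, r^11, r^12, r^13}; {e, r^2, r^4, r^6, r^8, r^10, r^12, s, r^2s, r^4s, r^6s, r^8s, r^10s, r^12s}; {e, r^2, r^4, r^6, r^8, r^10, r^12, rs, r^3s, r^5s, r^7s, r^9s, r^11s, r^13s}.
So G has 3 subgroups of order 14.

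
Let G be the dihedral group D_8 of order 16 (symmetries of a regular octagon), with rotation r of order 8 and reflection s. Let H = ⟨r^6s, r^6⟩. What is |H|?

8

|⟨r^6s⟩| = 2 and |⟨r^6⟩| = 4, so |H| is a multiple of lcm(2, 4) = 4 and divides |G| = 16.
Closing under the operation: H = {e, r^2, r^4, r^6, s, r^2s, r^4s, r^6s}, so |H| = 8.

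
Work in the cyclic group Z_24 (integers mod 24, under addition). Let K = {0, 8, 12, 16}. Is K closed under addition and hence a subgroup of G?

No

Closure fails: 16 + 12 = 4 ∉ K. So K is not a subgroup.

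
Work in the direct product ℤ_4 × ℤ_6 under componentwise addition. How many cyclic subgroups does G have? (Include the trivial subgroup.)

12

Group the elements of G by the cyclic subgroup they generate; each cyclic subgroup of order d accounts for φ(d) elements.
Cyclic subgroups by order — order 1: 1; order 2: 3; order 3: 1; order 4: 2; order 6: 3; order 12: 2.
Total: 12.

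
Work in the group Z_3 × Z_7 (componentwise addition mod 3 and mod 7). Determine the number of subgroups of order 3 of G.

|G| = 21 and 3 | 21, so subgroups of order 3 are possible by Lagrange.
The subgroups of order 3 are: {(0,0), (1,0), (2,0)}.
So G has 1 subgroup of order 3.

1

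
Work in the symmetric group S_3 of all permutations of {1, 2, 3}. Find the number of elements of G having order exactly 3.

2

The elements of order 3 are: (1 2 3), (1 3 2).
That's 2.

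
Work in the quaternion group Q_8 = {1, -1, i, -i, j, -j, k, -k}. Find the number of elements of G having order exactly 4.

The elements of order 4 are: i, -i, j, -j, k, -k.
That's 6.

6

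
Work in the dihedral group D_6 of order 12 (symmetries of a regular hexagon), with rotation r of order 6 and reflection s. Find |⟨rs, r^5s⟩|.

|⟨rs⟩| = 2 and |⟨r^5s⟩| = 2, so |H| is a multiple of lcm(2, 2) = 2 and divides |G| = 12.
Closing under the operation: H = {e, r^2, r^4, rs, r^3s, r^5s}, so |H| = 6.

6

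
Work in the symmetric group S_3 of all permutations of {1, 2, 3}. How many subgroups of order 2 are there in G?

|G| = 6 and 2 | 6, so subgroups of order 2 are possible by Lagrange.
The subgroups of order 2 are: {e, (1 2)}; {e, (1 3)}; {e, (2 3)}.
So G has 3 subgroups of order 2.

3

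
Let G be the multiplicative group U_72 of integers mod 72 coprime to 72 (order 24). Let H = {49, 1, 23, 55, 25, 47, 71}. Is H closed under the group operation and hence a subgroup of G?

|H| = 7 does not divide |G| = 24, so by Lagrange H is not a subgroup.

No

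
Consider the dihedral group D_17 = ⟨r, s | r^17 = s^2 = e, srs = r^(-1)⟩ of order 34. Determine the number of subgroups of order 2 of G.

17

|G| = 34 and 2 | 34, so subgroups of order 2 are possible by Lagrange.
The subgroups of order 2 are: {e, r^10s}; {e, r^11s}; {e, r^12s}; {e, r^13s}; … (17 in all).
So G has 17 subgroups of order 2.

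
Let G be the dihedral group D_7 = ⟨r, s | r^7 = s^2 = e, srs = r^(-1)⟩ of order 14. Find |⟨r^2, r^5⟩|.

7

|⟨r^2⟩| = 7 and |⟨r^5⟩| = 7, so |H| is a multiple of lcm(7, 7) = 7 and divides |G| = 14.
Closing under the operation: H = {e, r, r^2, r^3, r^4, r^5, r^6}, so |H| = 7.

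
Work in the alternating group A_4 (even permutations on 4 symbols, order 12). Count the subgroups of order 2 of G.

|G| = 12 and 2 | 12, so subgroups of order 2 are possible by Lagrange.
The subgroups of order 2 are: {e, (1 2)(3 4)}; {e, (1 3)(2 4)}; {e, (1 4)(2 3)}.
So G has 3 subgroups of order 2.

3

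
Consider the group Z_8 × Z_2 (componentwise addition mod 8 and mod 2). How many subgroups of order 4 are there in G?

3

|G| = 16 and 4 | 16, so subgroups of order 4 are possible by Lagrange.
The subgroups of order 4 are: {(0,0), (0,1), (4,0), (4,1)}; {(0,0), (2,0), (4,0), (6,0)}; {(0,0), (2,1), (4,0), (6,1)}.
So G has 3 subgroups of order 4.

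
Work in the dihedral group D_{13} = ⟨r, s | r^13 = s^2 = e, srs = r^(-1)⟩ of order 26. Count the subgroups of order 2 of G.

|G| = 26 and 2 | 26, so subgroups of order 2 are possible by Lagrange.
The subgroups of order 2 are: {e, r^10s}; {e, r^11s}; {e, r^12s}; {e, r^2s}; … (13 in all).
So G has 13 subgroups of order 2.

13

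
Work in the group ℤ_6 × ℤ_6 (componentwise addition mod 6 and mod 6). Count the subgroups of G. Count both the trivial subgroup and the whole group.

|G| = 36, so by Lagrange every subgroup order divides 36. Divisors: 1, 2, 3, 4, 6, 9, 12, 18, 36.
Subgroups by order — order 1: 1; order 2: 3; order 3: 4; order 4: 1; order 6: 12; order 9: 1; order 12: 4; order 18: 3; order 36: 1.
Total: 1 + 3 + 4 + 1 + 12 + 1 + 4 + 3 + 1 = 30.

30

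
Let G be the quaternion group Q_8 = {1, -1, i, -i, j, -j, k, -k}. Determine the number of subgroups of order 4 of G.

3

|G| = 8 and 4 | 8, so subgroups of order 4 are possible by Lagrange.
The subgroups of order 4 are: {1, -1, i, -i}; {1, -1, j, -j}; {1, -1, k, -k}.
So G has 3 subgroups of order 4.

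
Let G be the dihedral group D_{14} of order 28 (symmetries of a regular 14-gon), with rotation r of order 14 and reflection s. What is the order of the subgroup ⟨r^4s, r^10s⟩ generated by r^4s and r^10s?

14

|⟨r^4s⟩| = 2 and |⟨r^10s⟩| = 2, so |H| is a multiple of lcm(2, 2) = 2 and divides |G| = 28.
Closing under the operation: H = {e, r^2, r^4, r^6, r^8, r^10, r^12, s, r^2s, r^4s, r^6s, r^8s, r^10s, r^12s}, so |H| = 14.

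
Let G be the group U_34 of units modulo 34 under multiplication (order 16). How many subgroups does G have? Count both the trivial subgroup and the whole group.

|G| = 16, so by Lagrange every subgroup order divides 16. Divisors: 1, 2, 4, 8, 16.
Subgroups by order — order 1: 1; order 2: 1; order 4: 1; order 8: 1; order 16: 1.
Total: 1 + 1 + 1 + 1 + 1 = 5.

5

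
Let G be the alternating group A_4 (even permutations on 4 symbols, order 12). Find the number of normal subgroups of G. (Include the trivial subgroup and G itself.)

3

G has 10 subgroups. Checking conjugation-invariance by order — order 1: 1/1 normal; order 2: 0/3 normal; order 3: 0/4 normal; order 4: 1/1 normal; order 12: 1/1 normal.
Total normal subgroups: 3.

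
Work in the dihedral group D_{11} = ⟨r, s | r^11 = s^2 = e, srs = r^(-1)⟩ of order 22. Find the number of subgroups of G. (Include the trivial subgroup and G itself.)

|G| = 22, so by Lagrange every subgroup order divides 22. Divisors: 1, 2, 11, 22.
Subgroups by order — order 1: 1; order 2: 11; order 11: 1; order 22: 1.
Total: 1 + 11 + 1 + 1 = 14.

14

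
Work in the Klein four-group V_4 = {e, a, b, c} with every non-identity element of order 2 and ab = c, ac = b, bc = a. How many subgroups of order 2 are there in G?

|G| = 4 and 2 | 4, so subgroups of order 2 are possible by Lagrange.
The subgroups of order 2 are: {e, a}; {e, b}; {e, c}.
So G has 3 subgroups of order 2.

3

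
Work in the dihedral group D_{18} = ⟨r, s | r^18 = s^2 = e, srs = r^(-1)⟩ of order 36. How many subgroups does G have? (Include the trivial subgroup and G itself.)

|G| = 36, so by Lagrange every subgroup order divides 36. Divisors: 1, 2, 3, 4, 6, 9, 12, 18, 36.
Subgroups by order — order 1: 1; order 2: 19; order 3: 1; order 4: 9; order 6: 7; order 9: 1; order 12: 3; order 18: 3; order 36: 1.
Total: 1 + 19 + 1 + 9 + 7 + 1 + 3 + 3 + 1 = 45.

45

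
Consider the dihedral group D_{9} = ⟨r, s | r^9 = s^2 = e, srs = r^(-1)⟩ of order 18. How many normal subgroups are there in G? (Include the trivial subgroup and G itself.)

4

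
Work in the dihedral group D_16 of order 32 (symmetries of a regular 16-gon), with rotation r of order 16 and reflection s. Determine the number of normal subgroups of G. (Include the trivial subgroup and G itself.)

8

G has 36 subgroups. Checking conjugation-invariance by order — order 1: 1/1 normal; order 2: 1/17 normal; order 4: 1/9 normal; order 8: 1/5 normal; order 16: 3/3 normal; order 32: 1/1 normal.
Total normal subgroups: 8.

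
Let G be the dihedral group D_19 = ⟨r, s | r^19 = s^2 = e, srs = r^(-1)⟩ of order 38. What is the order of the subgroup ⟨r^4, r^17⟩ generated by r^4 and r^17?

19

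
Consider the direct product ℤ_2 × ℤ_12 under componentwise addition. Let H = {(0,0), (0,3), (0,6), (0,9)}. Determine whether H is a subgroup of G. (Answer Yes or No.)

Yes

|H| = 4 divides |G| = 24, consistent with Lagrange.
H contains the identity, every element's inverse is in H, and H is closed under +: it is a subgroup.
In fact H = ⟨(0,3)⟩.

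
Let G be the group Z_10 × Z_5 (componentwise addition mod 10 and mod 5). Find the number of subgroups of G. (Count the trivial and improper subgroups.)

16

|G| = 50, so by Lagrange every subgroup order divides 50. Divisors: 1, 2, 5, 10, 25, 50.
Subgroups by order — order 1: 1; order 2: 1; order 5: 6; order 10: 6; order 25: 1; order 50: 1.
Total: 1 + 1 + 6 + 6 + 1 + 1 = 16.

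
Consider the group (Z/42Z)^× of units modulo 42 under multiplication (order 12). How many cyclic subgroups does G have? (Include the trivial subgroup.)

8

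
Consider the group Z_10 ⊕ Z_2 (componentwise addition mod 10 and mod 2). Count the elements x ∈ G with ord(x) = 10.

An element (a,b) has order lcm(ord(a), ord(b)); count pairs with lcm equal to 10.
Enumerating gives 12 such elements.

12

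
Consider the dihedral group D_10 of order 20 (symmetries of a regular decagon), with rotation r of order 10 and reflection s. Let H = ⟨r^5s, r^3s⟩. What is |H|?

10

|⟨r^5s⟩| = 2 and |⟨r^3s⟩| = 2, so |H| is a multiple of lcm(2, 2) = 2 and divides |G| = 20.
Closing under the operation: H = {e, r^2, r^4, r^6, r^8, rs, r^3s, r^5s, r^7s, r^9s}, so |H| = 10.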